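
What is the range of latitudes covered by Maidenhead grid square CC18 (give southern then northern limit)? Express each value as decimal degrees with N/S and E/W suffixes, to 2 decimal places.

Field C=2, C=2: +2·20° lon, +2·10° lat → SW at lon -140°, lat -70°.
Square 1, 8: +1·2° lon, +8·1° lat → SW at lon -138°, lat -62°.
Cell spans 2° lon × 1° lat.
south 62.00° S, north 61.00° S.

62.00° S, 61.00° S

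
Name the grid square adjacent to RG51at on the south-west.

RG41xs

Longitude subsquare a = 0; −1 → -1, wraps to 23 = x, carry into square.
Longitude square 5; −1 → 4.
Latitude subsquare t = 19; −1 → 18 = s.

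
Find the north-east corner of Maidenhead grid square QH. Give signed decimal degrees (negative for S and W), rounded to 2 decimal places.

Field Q=16, H=7: +16·20° lon, +7·10° lat → SW at lon 140°, lat -20°.
Cell spans 20° lon × 10° lat. NE corner is SW corner plus one full cell.
latitude -10.00, longitude 160.00.

-10.00, 160.00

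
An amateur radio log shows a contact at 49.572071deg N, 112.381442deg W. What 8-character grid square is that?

DN39tn47

Offset from 180°W / 90°S: lon 67.61856°, lat 139.57207°.
Field: lon ⌊67.61856/20⌋ = 3 → D; lat ⌊139.57207/10⌋ = 13 → N.
Square: lon ⌊7.61856/2⌋ = 3; lat ⌊9.57207/1⌋ = 9.
Subsquare: lon ⌊1.61856/0.0833333⌋ = 19 → t; lat ⌊0.57207/0.0416667⌋ = 13 → n.
Extended square: lon ⌊0.03522/0.00833333⌋ = 4; lat ⌊0.03040/0.00416667⌋ = 7.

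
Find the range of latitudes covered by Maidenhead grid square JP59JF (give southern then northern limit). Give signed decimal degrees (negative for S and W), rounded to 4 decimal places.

69.2083, 69.2500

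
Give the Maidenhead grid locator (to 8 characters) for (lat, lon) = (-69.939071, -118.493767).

DC00sb04

Offset from 180°W / 90°S: lon 61.50623°, lat 20.06093°.
Field: lon ⌊61.50623/20⌋ = 3 → D; lat ⌊20.06093/10⌋ = 2 → C.
Square: lon ⌊1.50623/2⌋ = 0; lat ⌊0.06093/1⌋ = 0.
Subsquare: lon ⌊1.50623/0.0833333⌋ = 18 → s; lat ⌊0.06093/0.0416667⌋ = 1 → b.
Extended square: lon ⌊0.00623/0.00833333⌋ = 0; lat ⌊0.01926/0.00416667⌋ = 4.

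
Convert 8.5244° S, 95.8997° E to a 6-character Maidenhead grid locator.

NI71wl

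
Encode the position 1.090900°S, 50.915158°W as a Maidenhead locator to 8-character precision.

GI48nv08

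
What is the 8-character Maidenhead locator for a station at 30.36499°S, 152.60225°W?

Add 180° to longitude and 90° to latitude: 27.39775, 59.63501.
Field: 27.39775/20 → 1 → B, 59.63501/10 → 5 → F; chars BF.
Square: 7.39775/2 → 3, 9.63501/1 → 9; chars 39.
Subsquare: 1.39775/0.0833333 → 16 → q, 0.63501/0.0416667 → 15 → p; chars qp.
Extended square: 0.06442/0.00833333 → 7, 0.01001/0.00416667 → 2; chars 72.

BF39qp72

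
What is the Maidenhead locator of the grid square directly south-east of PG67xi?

PG77ah

Longitude subsquare x = 23; +1 → 24, wraps to 0 = a, carry into square.
Longitude square 6; +1 → 7.
Latitude subsquare i = 8; −1 → 7 = h.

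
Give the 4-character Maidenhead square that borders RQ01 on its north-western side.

QQ92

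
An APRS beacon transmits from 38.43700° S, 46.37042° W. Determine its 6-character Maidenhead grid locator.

GF61tn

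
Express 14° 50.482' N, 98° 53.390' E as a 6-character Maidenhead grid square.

NK94ku

Offset from 180°W / 90°S: lon 278.8898°, lat 104.8414°.
Field: 278.8898/20 → 13 → N, 104.8414/10 → 10 → K; chars NK.
Square: 18.8898/2 → 9, 4.8414/1 → 4; chars 94.
Subsquare: 0.8898/0.0833333 → 10 → k, 0.8414/0.0416667 → 20 → u; chars ku.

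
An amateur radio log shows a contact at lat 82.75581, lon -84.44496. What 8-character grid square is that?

ER72ss61

Shift to the Maidenhead origin (180°W, 90°S): lon 95.55504, lat 172.75581.
Field (20°×10°, letters A–R): lon ⌊95.55504/20⌋ = 4 → E; lat ⌊172.75581/10⌋ = 17 → R.
Square (2°×1°, digits 0–9): lon ⌊15.55504/2⌋ = 7; lat ⌊2.75581/1⌋ = 2.
Subsquare (5′×2.5′, letters a–x): lon ⌊1.55504/0.0833333⌋ = 18 → s; lat ⌊0.75581/0.0416667⌋ = 18 → s.
Extended square (30″×15″, digits 0–9): lon ⌊0.05504/0.00833333⌋ = 6; lat ⌊0.00581/0.00416667⌋ = 1.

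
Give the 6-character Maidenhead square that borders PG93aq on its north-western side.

Longitude subsquare a = 0; −1 → -1, wraps to 23 = x, carry into square.
Longitude square 9; −1 → 8.
Latitude subsquare q = 16; +1 → 17 = r.

PG83xr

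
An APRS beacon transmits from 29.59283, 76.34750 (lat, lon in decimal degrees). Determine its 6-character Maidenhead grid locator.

ML89eo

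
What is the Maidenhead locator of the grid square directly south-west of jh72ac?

JH62xb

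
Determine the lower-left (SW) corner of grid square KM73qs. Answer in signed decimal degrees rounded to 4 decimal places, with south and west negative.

33.7500, 35.3333

Field K=10, M=12: +10·20° lon, +12·10° lat → SW at lon 20°, lat 30°.
Square 7, 3: +7·2° lon, +3·1° lat → SW at lon 34°, lat 33°.
Subsquare q=16, s=18: +16·0.0833333° lon, +18·0.0416667° lat → SW at lon 35.3333°, lat 33.75°.
latitude 33.7500, longitude 35.3333.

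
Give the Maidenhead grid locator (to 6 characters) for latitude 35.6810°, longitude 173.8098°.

RM65vq

Shift to the Maidenhead origin (180°W, 90°S): lon 353.8098, lat 125.6810.
Field: 353.8098/20 → 17 → R, 125.6810/10 → 12 → M; chars RM.
Square: 13.8098/2 → 6, 5.6810/1 → 5; chars 65.
Subsquare: 1.8098/0.0833333 → 21 → v, 0.6810/0.0416667 → 16 → q; chars vq.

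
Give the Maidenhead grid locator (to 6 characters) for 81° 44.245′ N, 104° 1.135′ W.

Offset from 180°W / 90°S: lon 75.9811°, lat 171.7374°.
Field: 75.9811/20 → 3 → D, 171.7374/10 → 17 → R; chars DR.
Square: 15.9811/2 → 7, 1.7374/1 → 1; chars 71.
Subsquare: 1.9811/0.0833333 → 23 → x, 0.7374/0.0416667 → 17 → r; chars xr.

DR71xr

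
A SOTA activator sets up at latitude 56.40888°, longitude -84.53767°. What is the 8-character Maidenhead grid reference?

EO76rj58

Offset from 180°W / 90°S: lon 95.46233°, lat 146.40888°.
Field: 95.46233/20 → 4 → E, 146.40888/10 → 14 → O; chars EO.
Square: 15.46233/2 → 7, 6.40888/1 → 6; chars 76.
Subsquare: 1.46233/0.0833333 → 17 → r, 0.40888/0.0416667 → 9 → j; chars rj.
Extended square: 0.04566/0.00833333 → 5, 0.03388/0.00416667 → 8; chars 58.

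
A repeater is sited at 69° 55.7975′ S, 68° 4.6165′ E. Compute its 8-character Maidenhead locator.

MC40ab96

Shift to the Maidenhead origin (180°W, 90°S): lon 248.07694, lat 20.07004.
Field: 248.07694/20 → 12 → M, 20.07004/10 → 2 → C; chars MC.
Square: 8.07694/2 → 4, 0.07004/1 → 0; chars 40.
Subsquare: 0.07694/0.0833333 → 0 → a, 0.07004/0.0416667 → 1 → b; chars ab.
Extended square: 0.07694/0.00833333 → 9, 0.02838/0.00416667 → 6; chars 96.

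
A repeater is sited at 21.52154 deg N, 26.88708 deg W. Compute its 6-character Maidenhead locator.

HL61nm

Shift to the Maidenhead origin (180°W, 90°S): lon 153.1129, lat 111.5215.
Field (20°×10°, letters A–R): lon ⌊153.1129/20⌋ = 7 → H; lat ⌊111.5215/10⌋ = 11 → L.
Square (2°×1°, digits 0–9): lon ⌊13.1129/2⌋ = 6; lat ⌊1.5215/1⌋ = 1.
Subsquare (5′×2.5′, letters a–x): lon ⌊1.1129/0.0833333⌋ = 13 → n; lat ⌊0.5215/0.0416667⌋ = 12 → m.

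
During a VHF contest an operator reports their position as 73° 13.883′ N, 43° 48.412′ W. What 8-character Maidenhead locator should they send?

GQ83cf35

Add 180° to longitude and 90° to latitude: 136.19313, 163.23138.
Field: lon ⌊136.19313/20⌋ = 6 → G; lat ⌊163.23138/10⌋ = 16 → Q.
Square: lon ⌊16.19313/2⌋ = 8; lat ⌊3.23138/1⌋ = 3.
Subsquare: lon ⌊0.19313/0.0833333⌋ = 2 → c; lat ⌊0.23138/0.0416667⌋ = 5 → f.
Extended square: lon ⌊0.02647/0.00833333⌋ = 3; lat ⌊0.02305/0.00416667⌋ = 5.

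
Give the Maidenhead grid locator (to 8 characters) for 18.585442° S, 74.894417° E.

Add 180° to longitude and 90° to latitude: 254.89442, 71.41456.
Field (20°×10°, letters A–R): lon ⌊254.89442/20⌋ = 12 → M; lat ⌊71.41456/10⌋ = 7 → H.
Square (2°×1°, digits 0–9): lon ⌊14.89442/2⌋ = 7; lat ⌊1.41456/1⌋ = 1.
Subsquare (5′×2.5′, letters a–x): lon ⌊0.89442/0.0833333⌋ = 10 → k; lat ⌊0.41456/0.0416667⌋ = 9 → j.
Extended square (30″×15″, digits 0–9): lon ⌊0.06108/0.00833333⌋ = 7; lat ⌊0.03956/0.00416667⌋ = 9.

MH71kj79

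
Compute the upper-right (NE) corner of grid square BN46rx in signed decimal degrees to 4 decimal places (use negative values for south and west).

47.0000, -150.5000

Field B=1, N=13: +1·20° lon, +13·10° lat → SW at lon -160°, lat 40°.
Square 4, 6: +4·2° lon, +6·1° lat → SW at lon -152°, lat 46°.
Subsquare r=17, x=23: +17·0.0833333° lon, +23·0.0416667° lat → SW at lon -150.583°, lat 46.9583°.
Cell spans 0.0833333° lon × 0.0416667° lat. NE corner is SW corner plus one full cell.
latitude 47.0000, longitude -150.5000.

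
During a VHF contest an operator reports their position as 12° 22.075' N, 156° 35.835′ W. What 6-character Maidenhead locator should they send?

BK12qi

Add 180° to longitude and 90° to latitude: 23.4027, 102.3679.
Field (20°×10°, letters A–R): 23.4027/20 → 1 → B, 102.3679/10 → 10 → K; chars BK.
Square (2°×1°, digits 0–9): 3.4027/2 → 1, 2.3679/1 → 2; chars 12.
Subsquare (5′×2.5′, letters a–x): 1.4027/0.0833333 → 16 → q, 0.3679/0.0416667 → 8 → i; chars qi.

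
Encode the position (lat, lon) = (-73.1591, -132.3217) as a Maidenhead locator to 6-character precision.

CB36uu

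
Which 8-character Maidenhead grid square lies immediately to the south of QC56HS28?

Latitude extended square 8; −1 → 7.
The longitude characters are unchanged.

QC56hs27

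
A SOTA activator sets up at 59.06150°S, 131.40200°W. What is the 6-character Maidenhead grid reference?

Offset from 180°W / 90°S: lon 48.5980°, lat 30.9385°.
Field: lon ⌊48.5980/20⌋ = 2 → C; lat ⌊30.9385/10⌋ = 3 → D.
Square: lon ⌊8.5980/2⌋ = 4; lat ⌊0.9385/1⌋ = 0.
Subsquare: lon ⌊0.5980/0.0833333⌋ = 7 → h; lat ⌊0.9385/0.0416667⌋ = 22 → w.

CD40hw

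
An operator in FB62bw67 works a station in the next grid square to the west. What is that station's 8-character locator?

FB62bw57

Longitude extended square 6; −1 → 5.
The latitude characters are unchanged.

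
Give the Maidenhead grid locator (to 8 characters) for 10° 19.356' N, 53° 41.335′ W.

Shift to the Maidenhead origin (180°W, 90°S): lon 126.31108, lat 100.32260.
Field: lon ⌊126.31108/20⌋ = 6 → G; lat ⌊100.32260/10⌋ = 10 → K.
Square: lon ⌊6.31108/2⌋ = 3; lat ⌊0.32260/1⌋ = 0.
Subsquare: lon ⌊0.31108/0.0833333⌋ = 3 → d; lat ⌊0.32260/0.0416667⌋ = 7 → h.
Extended square: lon ⌊0.06108/0.00833333⌋ = 7; lat ⌊0.03093/0.00416667⌋ = 7.

GK30dh77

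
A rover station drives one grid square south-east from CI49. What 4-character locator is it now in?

Longitude square 4; +1 → 5.
Latitude square 9; −1 → 8.

CI58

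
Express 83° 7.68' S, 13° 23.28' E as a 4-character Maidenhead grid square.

Add 180° to longitude and 90° to latitude: 193.39, 6.87.
Field (20°×10°, letters A–R): lon ⌊193.39/20⌋ = 9 → J; lat ⌊6.87/10⌋ = 0 → A.
Square (2°×1°, digits 0–9): lon ⌊13.39/2⌋ = 6; lat ⌊6.87/1⌋ = 6.

JA66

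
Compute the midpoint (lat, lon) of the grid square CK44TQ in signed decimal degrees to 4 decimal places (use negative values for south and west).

Field C=2, K=10: +2·20° lon, +10·10° lat → SW at lon -140°, lat 10°.
Square 4, 4: +4·2° lon, +4·1° lat → SW at lon -132°, lat 14°.
Subsquare t=19, q=16: +19·0.0833333° lon, +16·0.0416667° lat → SW at lon -130.417°, lat 14.6667°.
Cell spans 0.0833333° lon × 0.0416667° lat. Centre is SW corner plus half of each.
latitude 14.6875, longitude -130.3750.

14.6875, -130.3750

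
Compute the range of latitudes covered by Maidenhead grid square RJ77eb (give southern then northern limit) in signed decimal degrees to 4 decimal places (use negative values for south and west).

7.0417, 7.0833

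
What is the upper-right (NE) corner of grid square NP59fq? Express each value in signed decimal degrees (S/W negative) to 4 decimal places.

69.7083, 90.5000

Field N=13, P=15: +13·20° lon, +15·10° lat → SW at lon 80°, lat 60°.
Square 5, 9: +5·2° lon, +9·1° lat → SW at lon 90°, lat 69°.
Subsquare f=5, q=16: +5·0.0833333° lon, +16·0.0416667° lat → SW at lon 90.4167°, lat 69.6667°.
Cell spans 0.0833333° lon × 0.0416667° lat. NE corner is SW corner plus one full cell.
latitude 69.7083, longitude 90.5000.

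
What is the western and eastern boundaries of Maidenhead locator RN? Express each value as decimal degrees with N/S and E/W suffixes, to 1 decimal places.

Field R=17, N=13: +17·20° lon, +13·10° lat → SW at lon 160°, lat 40°.
Cell spans 20° lon × 10° lat.
west 160.0° E, east 180.0° E.

160.0° E, 180.0° E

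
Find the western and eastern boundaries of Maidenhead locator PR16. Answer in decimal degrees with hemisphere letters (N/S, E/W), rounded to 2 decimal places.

122.00° E, 124.00° E

Field P=15, R=17: +15·20° lon, +17·10° lat → SW at lon 120°, lat 80°.
Square 1, 6: +1·2° lon, +6·1° lat → SW at lon 122°, lat 86°.
Cell spans 2° lon × 1° lat.
west 122.00° E, east 124.00° E.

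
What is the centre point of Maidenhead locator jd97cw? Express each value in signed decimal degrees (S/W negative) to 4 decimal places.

Field J=9, D=3: +9·20° lon, +3·10° lat → SW at lon 0°, lat -60°.
Square 9, 7: +9·2° lon, +7·1° lat → SW at lon 18°, lat -53°.
Subsquare c=2, w=22: +2·0.0833333° lon, +22·0.0416667° lat → SW at lon 18.1667°, lat -52.0833°.
Cell spans 0.0833333° lon × 0.0416667° lat. Centre is SW corner plus half of each.
latitude -52.0625, longitude 18.2083.

-52.0625, 18.2083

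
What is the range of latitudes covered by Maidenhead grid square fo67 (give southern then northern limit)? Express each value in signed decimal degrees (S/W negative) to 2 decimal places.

57.00, 58.00

Field F=5, O=14: +5·20° lon, +14·10° lat → SW at lon -80°, lat 50°.
Square 6, 7: +6·2° lon, +7·1° lat → SW at lon -68°, lat 57°.
Cell spans 2° lon × 1° lat.
south 57.00, north 58.00.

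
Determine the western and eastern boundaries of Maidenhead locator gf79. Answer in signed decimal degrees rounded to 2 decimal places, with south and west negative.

-46.00, -44.00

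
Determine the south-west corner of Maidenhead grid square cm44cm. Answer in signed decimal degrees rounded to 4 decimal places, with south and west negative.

Field C=2, M=12: +2·20° lon, +12·10° lat → SW at lon -140°, lat 30°.
Square 4, 4: +4·2° lon, +4·1° lat → SW at lon -132°, lat 34°.
Subsquare c=2, m=12: +2·0.0833333° lon, +12·0.0416667° lat → SW at lon -131.833°, lat 34.5°.
latitude 34.5000, longitude -131.8333.

34.5000, -131.8333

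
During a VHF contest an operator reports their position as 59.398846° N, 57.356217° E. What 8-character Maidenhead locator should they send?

Add 180° to longitude and 90° to latitude: 237.35622, 149.39885.
Field: 237.35622/20 → 11 → L, 149.39885/10 → 14 → O; chars LO.
Square: 17.35622/2 → 8, 9.39885/1 → 9; chars 89.
Subsquare: 1.35622/0.0833333 → 16 → q, 0.39885/0.0416667 → 9 → j; chars qj.
Extended square: 0.02288/0.00833333 → 2, 0.02385/0.00416667 → 5; chars 25.

LO89qj25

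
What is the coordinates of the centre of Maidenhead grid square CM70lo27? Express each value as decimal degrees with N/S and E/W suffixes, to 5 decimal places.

Field C=2, M=12: +2·20° lon, +12·10° lat → SW at lon -140°, lat 30°.
Square 7, 0: +7·2° lon, +0·1° lat → SW at lon -126°, lat 30°.
Subsquare l=11, o=14: +11·0.0833333° lon, +14·0.0416667° lat → SW at lon -125.083°, lat 30.5833°.
Extended square 2, 7: +2·0.00833333° lon, +7·0.00416667° lat → SW at lon -125.067°, lat 30.6125°.
Cell spans 0.00833333° lon × 0.00416667° lat. Centre is SW corner plus half of each.
latitude 30.61458° N, longitude 125.06250° W.

30.61458° N, 125.06250° W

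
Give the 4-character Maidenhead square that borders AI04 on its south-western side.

RI93

Longitude square 0; −1 → -1, wraps to 9, carry into field.
Longitude field A = 0; −1 → -1, wraps to 17 = R, wrapping around the antimeridian.
Latitude square 4; −1 → 3.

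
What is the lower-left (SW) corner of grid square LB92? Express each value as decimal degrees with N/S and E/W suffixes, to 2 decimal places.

Field L=11, B=1: +11·20° lon, +1·10° lat → SW at lon 40°, lat -80°.
Square 9, 2: +9·2° lon, +2·1° lat → SW at lon 58°, lat -78°.
latitude 78.00° S, longitude 58.00° E.

78.00° S, 58.00° E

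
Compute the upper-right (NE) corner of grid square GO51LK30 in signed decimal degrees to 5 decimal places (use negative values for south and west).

51.42083, -49.05000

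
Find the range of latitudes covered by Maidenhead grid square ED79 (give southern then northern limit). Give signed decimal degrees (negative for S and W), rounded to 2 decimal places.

Field E=4, D=3: +4·20° lon, +3·10° lat → SW at lon -100°, lat -60°.
Square 7, 9: +7·2° lon, +9·1° lat → SW at lon -86°, lat -51°.
Cell spans 2° lon × 1° lat.
south -51.00, north -50.00.

-51.00, -50.00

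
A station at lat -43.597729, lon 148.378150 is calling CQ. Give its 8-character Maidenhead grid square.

QE46ej56

Add 180° to longitude and 90° to latitude: 328.37815, 46.40227.
Field: 328.37815/20 → 16 → Q, 46.40227/10 → 4 → E; chars QE.
Square: 8.37815/2 → 4, 6.40227/1 → 6; chars 46.
Subsquare: 0.37815/0.0833333 → 4 → e, 0.40227/0.0416667 → 9 → j; chars ej.
Extended square: 0.04482/0.00833333 → 5, 0.02727/0.00416667 → 6; chars 56.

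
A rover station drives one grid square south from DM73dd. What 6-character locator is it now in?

DM73dc

Latitude subsquare d = 3; −1 → 2 = c.
The longitude characters are unchanged.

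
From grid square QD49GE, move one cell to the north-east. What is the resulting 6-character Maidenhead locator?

QD49hf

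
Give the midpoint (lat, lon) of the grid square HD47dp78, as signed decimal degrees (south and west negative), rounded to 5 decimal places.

Field H=7, D=3: +7·20° lon, +3·10° lat → SW at lon -40°, lat -60°.
Square 4, 7: +4·2° lon, +7·1° lat → SW at lon -32°, lat -53°.
Subsquare d=3, p=15: +3·0.0833333° lon, +15·0.0416667° lat → SW at lon -31.75°, lat -52.375°.
Extended square 7, 8: +7·0.00833333° lon, +8·0.00416667° lat → SW at lon -31.6917°, lat -52.3417°.
Cell spans 0.00833333° lon × 0.00416667° lat. Centre is SW corner plus half of each.
latitude -52.33958, longitude -31.68750.

-52.33958, -31.68750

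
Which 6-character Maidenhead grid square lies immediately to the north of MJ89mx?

Latitude subsquare x = 23; +1 → 24, wraps to 0 = a, carry into square.
Latitude square 9; +1 → 10, wraps to 0, carry into field.
Latitude field J = 9; +1 → 10 = K.
The longitude characters are unchanged.

MK80ma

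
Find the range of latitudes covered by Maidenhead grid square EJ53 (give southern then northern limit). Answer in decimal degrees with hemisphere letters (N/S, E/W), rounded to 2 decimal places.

3.00° N, 4.00° N

Field E=4, J=9: +4·20° lon, +9·10° lat → SW at lon -100°, lat 0°.
Square 5, 3: +5·2° lon, +3·1° lat → SW at lon -90°, lat 3°.
Cell spans 2° lon × 1° lat.
south 3.00° N, north 4.00° N.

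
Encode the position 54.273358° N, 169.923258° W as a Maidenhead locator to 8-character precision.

AO54ag95

Offset from 180°W / 90°S: lon 10.07674°, lat 144.27336°.
Field: lon ⌊10.07674/20⌋ = 0 → A; lat ⌊144.27336/10⌋ = 14 → O.
Square: lon ⌊10.07674/2⌋ = 5; lat ⌊4.27336/1⌋ = 4.
Subsquare: lon ⌊0.07674/0.0833333⌋ = 0 → a; lat ⌊0.27336/0.0416667⌋ = 6 → g.
Extended square: lon ⌊0.07674/0.00833333⌋ = 9; lat ⌊0.02336/0.00416667⌋ = 5.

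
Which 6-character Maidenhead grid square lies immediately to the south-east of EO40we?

EO40xd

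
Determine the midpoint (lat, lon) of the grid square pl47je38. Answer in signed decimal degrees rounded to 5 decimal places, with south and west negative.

Field P=15, L=11: +15·20° lon, +11·10° lat → SW at lon 120°, lat 20°.
Square 4, 7: +4·2° lon, +7·1° lat → SW at lon 128°, lat 27°.
Subsquare j=9, e=4: +9·0.0833333° lon, +4·0.0416667° lat → SW at lon 128.75°, lat 27.1667°.
Extended square 3, 8: +3·0.00833333° lon, +8·0.00416667° lat → SW at lon 128.775°, lat 27.2°.
Cell spans 0.00833333° lon × 0.00416667° lat. Centre is SW corner plus half of each.
latitude 27.20208, longitude 128.77917.

27.20208, 128.77917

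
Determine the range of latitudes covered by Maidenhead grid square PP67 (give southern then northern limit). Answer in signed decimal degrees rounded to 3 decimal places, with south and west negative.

67.000, 68.000

Field P=15, P=15: +15·20° lon, +15·10° lat → SW at lon 120°, lat 60°.
Square 6, 7: +6·2° lon, +7·1° lat → SW at lon 132°, lat 67°.
Cell spans 2° lon × 1° lat.
south 67.000, north 68.000.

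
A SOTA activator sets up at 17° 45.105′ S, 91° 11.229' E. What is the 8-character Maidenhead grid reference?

NH52of29

Add 180° to longitude and 90° to latitude: 271.18715, 72.24825.
Field (20°×10°, letters A–R): 271.18715/20 → 13 → N, 72.24825/10 → 7 → H; chars NH.
Square (2°×1°, digits 0–9): 11.18715/2 → 5, 2.24825/1 → 2; chars 52.
Subsquare (5′×2.5′, letters a–x): 1.18715/0.0833333 → 14 → o, 0.24825/0.0416667 → 5 → f; chars of.
Extended square (30″×15″, digits 0–9): 0.02048/0.00833333 → 2, 0.03992/0.00416667 → 9; chars 29.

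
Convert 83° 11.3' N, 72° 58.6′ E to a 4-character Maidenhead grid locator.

Shift to the Maidenhead origin (180°W, 90°S): lon 252.98, lat 173.19.
Field: lon ⌊252.98/20⌋ = 12 → M; lat ⌊173.19/10⌋ = 17 → R.
Square: lon ⌊12.98/2⌋ = 6; lat ⌊3.19/1⌋ = 3.

MR63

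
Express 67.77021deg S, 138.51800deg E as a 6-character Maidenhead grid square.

PC92gf

Shift to the Maidenhead origin (180°W, 90°S): lon 318.5180, lat 22.2298.
Field: 318.5180/20 → 15 → P, 22.2298/10 → 2 → C; chars PC.
Square: 18.5180/2 → 9, 2.2298/1 → 2; chars 92.
Subsquare: 0.5180/0.0833333 → 6 → g, 0.2298/0.0416667 → 5 → f; chars gf.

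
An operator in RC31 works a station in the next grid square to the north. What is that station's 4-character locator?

Latitude square 1; +1 → 2.
The longitude characters are unchanged.

RC32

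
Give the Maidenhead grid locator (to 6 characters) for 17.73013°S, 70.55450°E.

MH52gg

Offset from 180°W / 90°S: lon 250.5545°, lat 72.2699°.
Field: lon ⌊250.5545/20⌋ = 12 → M; lat ⌊72.2699/10⌋ = 7 → H.
Square: lon ⌊10.5545/2⌋ = 5; lat ⌊2.2699/1⌋ = 2.
Subsquare: lon ⌊0.5545/0.0833333⌋ = 6 → g; lat ⌊0.2699/0.0416667⌋ = 6 → g.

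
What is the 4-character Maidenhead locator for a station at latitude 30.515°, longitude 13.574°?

Add 180° to longitude and 90° to latitude: 193.57, 120.52.
Field: 193.57/20 → 9 → J, 120.52/10 → 12 → M; chars JM.
Square: 13.57/2 → 6, 0.52/1 → 0; chars 60.

JM60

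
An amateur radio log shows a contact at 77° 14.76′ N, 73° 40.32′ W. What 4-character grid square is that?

Shift to the Maidenhead origin (180°W, 90°S): lon 106.33, lat 167.25.
Field: lon ⌊106.33/20⌋ = 5 → F; lat ⌊167.25/10⌋ = 16 → Q.
Square: lon ⌊6.33/2⌋ = 3; lat ⌊7.25/1⌋ = 7.

FQ37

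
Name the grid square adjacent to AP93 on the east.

BP03

Longitude square 9; +1 → 10, wraps to 0, carry into field.
Longitude field A = 0; +1 → 1 = B.
The latitude characters are unchanged.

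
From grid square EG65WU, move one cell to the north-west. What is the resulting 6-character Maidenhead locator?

Longitude subsquare w = 22; −1 → 21 = v.
Latitude subsquare u = 20; +1 → 21 = v.

EG65vv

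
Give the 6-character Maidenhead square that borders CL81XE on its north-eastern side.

CL91af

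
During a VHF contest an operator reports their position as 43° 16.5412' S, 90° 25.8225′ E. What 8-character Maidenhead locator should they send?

NE56fr13

Add 180° to longitude and 90° to latitude: 270.43038, 46.72431.
Field (20°×10°, letters A–R): 270.43038/20 → 13 → N, 46.72431/10 → 4 → E; chars NE.
Square (2°×1°, digits 0–9): 10.43038/2 → 5, 6.72431/1 → 6; chars 56.
Subsquare (5′×2.5′, letters a–x): 0.43038/0.0833333 → 5 → f, 0.72431/0.0416667 → 17 → r; chars fr.
Extended square (30″×15″, digits 0–9): 0.01371/0.00833333 → 1, 0.01598/0.00416667 → 3; chars 13.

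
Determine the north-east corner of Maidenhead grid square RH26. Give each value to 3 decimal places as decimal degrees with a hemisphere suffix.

13.000° S, 166.000° E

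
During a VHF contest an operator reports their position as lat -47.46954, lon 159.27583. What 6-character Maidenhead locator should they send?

Offset from 180°W / 90°S: lon 339.2758°, lat 42.5305°.
Field: 339.2758/20 → 16 → Q, 42.5305/10 → 4 → E; chars QE.
Square: 19.2758/2 → 9, 2.5305/1 → 2; chars 92.
Subsquare: 1.2758/0.0833333 → 15 → p, 0.5305/0.0416667 → 12 → m; chars pm.

QE92pm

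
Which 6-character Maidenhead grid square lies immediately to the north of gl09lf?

GL09lg

Latitude subsquare f = 5; +1 → 6 = g.
The longitude characters are unchanged.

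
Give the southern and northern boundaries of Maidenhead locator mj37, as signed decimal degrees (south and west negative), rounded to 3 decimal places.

7.000, 8.000

Field M=12, J=9: +12·20° lon, +9·10° lat → SW at lon 60°, lat 0°.
Square 3, 7: +3·2° lon, +7·1° lat → SW at lon 66°, lat 7°.
Cell spans 2° lon × 1° lat.
south 7.000, north 8.000.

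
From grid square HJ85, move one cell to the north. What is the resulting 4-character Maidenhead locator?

HJ86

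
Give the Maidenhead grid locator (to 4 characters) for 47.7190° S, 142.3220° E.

Shift to the Maidenhead origin (180°W, 90°S): lon 322.32, lat 42.28.
Field: lon ⌊322.32/20⌋ = 16 → Q; lat ⌊42.28/10⌋ = 4 → E.
Square: lon ⌊2.32/2⌋ = 1; lat ⌊2.28/1⌋ = 2.

QE12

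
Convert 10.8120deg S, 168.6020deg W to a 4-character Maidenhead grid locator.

Add 180° to longitude and 90° to latitude: 11.40, 79.19.
Field: lon ⌊11.40/20⌋ = 0 → A; lat ⌊79.19/10⌋ = 7 → H.
Square: lon ⌊11.40/2⌋ = 5; lat ⌊9.19/1⌋ = 9.

AH59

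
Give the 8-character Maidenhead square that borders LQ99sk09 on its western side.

Longitude extended square 0; −1 → -1, wraps to 9, carry into subsquare.
Longitude subsquare s = 18; −1 → 17 = r.
The latitude characters are unchanged.

LQ99rk99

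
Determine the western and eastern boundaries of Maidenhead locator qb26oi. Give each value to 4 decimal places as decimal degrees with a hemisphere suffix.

Field Q=16, B=1: +16·20° lon, +1·10° lat → SW at lon 140°, lat -80°.
Square 2, 6: +2·2° lon, +6·1° lat → SW at lon 144°, lat -74°.
Subsquare o=14, i=8: +14·0.0833333° lon, +8·0.0416667° lat → SW at lon 145.167°, lat -73.6667°.
Cell spans 0.0833333° lon × 0.0416667° lat.
west 145.1667° E, east 145.2500° E.

145.1667° E, 145.2500° E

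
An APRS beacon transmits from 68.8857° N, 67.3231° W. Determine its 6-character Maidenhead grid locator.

Offset from 180°W / 90°S: lon 112.6769°, lat 158.8857°.
Field: lon ⌊112.6769/20⌋ = 5 → F; lat ⌊158.8857/10⌋ = 15 → P.
Square: lon ⌊12.6769/2⌋ = 6; lat ⌊8.8857/1⌋ = 8.
Subsquare: lon ⌊0.6769/0.0833333⌋ = 8 → i; lat ⌊0.8857/0.0416667⌋ = 21 → v.

FP68iv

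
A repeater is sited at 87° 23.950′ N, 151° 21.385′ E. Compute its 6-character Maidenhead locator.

Shift to the Maidenhead origin (180°W, 90°S): lon 331.3564, lat 177.3992.
Field: 331.3564/20 → 16 → Q, 177.3992/10 → 17 → R; chars QR.
Square: 11.3564/2 → 5, 7.3992/1 → 7; chars 57.
Subsquare: 1.3564/0.0833333 → 16 → q, 0.3992/0.0416667 → 9 → j; chars qj.

QR57qj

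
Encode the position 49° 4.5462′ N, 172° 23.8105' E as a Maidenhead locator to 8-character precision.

RN69eb78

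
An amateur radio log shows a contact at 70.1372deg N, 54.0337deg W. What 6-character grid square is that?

GQ20xd

Offset from 180°W / 90°S: lon 125.9663°, lat 160.1372°.
Field: lon ⌊125.9663/20⌋ = 6 → G; lat ⌊160.1372/10⌋ = 16 → Q.
Square: lon ⌊5.9663/2⌋ = 2; lat ⌊0.1372/1⌋ = 0.
Subsquare: lon ⌊1.9663/0.0833333⌋ = 23 → x; lat ⌊0.1372/0.0416667⌋ = 3 → d.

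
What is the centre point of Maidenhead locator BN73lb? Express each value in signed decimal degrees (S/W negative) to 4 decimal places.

Field B=1, N=13: +1·20° lon, +13·10° lat → SW at lon -160°, lat 40°.
Square 7, 3: +7·2° lon, +3·1° lat → SW at lon -146°, lat 43°.
Subsquare l=11, b=1: +11·0.0833333° lon, +1·0.0416667° lat → SW at lon -145.083°, lat 43.0417°.
Cell spans 0.0833333° lon × 0.0416667° lat. Centre is SW corner plus half of each.
latitude 43.0625, longitude -145.0417.

43.0625, -145.0417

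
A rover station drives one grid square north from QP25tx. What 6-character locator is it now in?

Latitude subsquare x = 23; +1 → 24, wraps to 0 = a, carry into square.
Latitude square 5; +1 → 6.
The longitude characters are unchanged.

QP26ta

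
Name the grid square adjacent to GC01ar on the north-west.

FC91xs

Longitude subsquare a = 0; −1 → -1, wraps to 23 = x, carry into square.
Longitude square 0; −1 → -1, wraps to 9, carry into field.
Longitude field G = 6; −1 → 5 = F.
Latitude subsquare r = 17; +1 → 18 = s.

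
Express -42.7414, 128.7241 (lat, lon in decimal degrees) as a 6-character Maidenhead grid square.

PE47ig

Add 180° to longitude and 90° to latitude: 308.7241, 47.2586.
Field (20°×10°, letters A–R): lon ⌊308.7241/20⌋ = 15 → P; lat ⌊47.2586/10⌋ = 4 → E.
Square (2°×1°, digits 0–9): lon ⌊8.7241/2⌋ = 4; lat ⌊7.2586/1⌋ = 7.
Subsquare (5′×2.5′, letters a–x): lon ⌊0.7241/0.0833333⌋ = 8 → i; lat ⌊0.2586/0.0416667⌋ = 6 → g.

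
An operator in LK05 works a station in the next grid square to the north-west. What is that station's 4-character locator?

KK96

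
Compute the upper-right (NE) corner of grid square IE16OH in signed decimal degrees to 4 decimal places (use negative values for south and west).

-43.6667, -16.7500

Field I=8, E=4: +8·20° lon, +4·10° lat → SW at lon -20°, lat -50°.
Square 1, 6: +1·2° lon, +6·1° lat → SW at lon -18°, lat -44°.
Subsquare o=14, h=7: +14·0.0833333° lon, +7·0.0416667° lat → SW at lon -16.8333°, lat -43.7083°.
Cell spans 0.0833333° lon × 0.0416667° lat. NE corner is SW corner plus one full cell.
latitude -43.6667, longitude -16.7500.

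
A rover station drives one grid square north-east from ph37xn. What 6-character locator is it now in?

PH47ao

Longitude subsquare x = 23; +1 → 24, wraps to 0 = a, carry into square.
Longitude square 3; +1 → 4.
Latitude subsquare n = 13; +1 → 14 = o.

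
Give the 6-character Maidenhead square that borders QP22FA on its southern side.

Latitude subsquare a = 0; −1 → -1, wraps to 23 = x, carry into square.
Latitude square 2; −1 → 1.
The longitude characters are unchanged.

QP21fx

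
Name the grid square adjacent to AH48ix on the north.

AH49ia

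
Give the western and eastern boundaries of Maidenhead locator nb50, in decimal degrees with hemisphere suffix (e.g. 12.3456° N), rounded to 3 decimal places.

Field N=13, B=1: +13·20° lon, +1·10° lat → SW at lon 80°, lat -80°.
Square 5, 0: +5·2° lon, +0·1° lat → SW at lon 90°, lat -80°.
Cell spans 2° lon × 1° lat.
west 90.000° E, east 92.000° E.

90.000° E, 92.000° E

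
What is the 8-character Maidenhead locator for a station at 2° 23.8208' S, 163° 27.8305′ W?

Offset from 180°W / 90°S: lon 16.53616°, lat 87.60299°.
Field (20°×10°, letters A–R): lon ⌊16.53616/20⌋ = 0 → A; lat ⌊87.60299/10⌋ = 8 → I.
Square (2°×1°, digits 0–9): lon ⌊16.53616/2⌋ = 8; lat ⌊7.60299/1⌋ = 7.
Subsquare (5′×2.5′, letters a–x): lon ⌊0.53616/0.0833333⌋ = 6 → g; lat ⌊0.60299/0.0416667⌋ = 14 → o.
Extended square (30″×15″, digits 0–9): lon ⌊0.03616/0.00833333⌋ = 4; lat ⌊0.01965/0.00416667⌋ = 4.

AI87go44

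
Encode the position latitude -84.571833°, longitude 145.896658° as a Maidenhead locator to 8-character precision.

Offset from 180°W / 90°S: lon 325.89666°, lat 5.42817°.
Field (20°×10°, letters A–R): 325.89666/20 → 16 → Q, 5.42817/10 → 0 → A; chars QA.
Square (2°×1°, digits 0–9): 5.89666/2 → 2, 5.42817/1 → 5; chars 25.
Subsquare (5′×2.5′, letters a–x): 1.89666/0.0833333 → 22 → w, 0.42817/0.0416667 → 10 → k; chars wk.
Extended square (30″×15″, digits 0–9): 0.06332/0.00833333 → 7, 0.01150/0.00416667 → 2; chars 72.

QA25wk72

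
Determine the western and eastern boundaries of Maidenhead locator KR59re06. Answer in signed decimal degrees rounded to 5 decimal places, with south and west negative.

Field K=10, R=17: +10·20° lon, +17·10° lat → SW at lon 20°, lat 80°.
Square 5, 9: +5·2° lon, +9·1° lat → SW at lon 30°, lat 89°.
Subsquare r=17, e=4: +17·0.0833333° lon, +4·0.0416667° lat → SW at lon 31.4167°, lat 89.1667°.
Extended square 0, 6: +0·0.00833333° lon, +6·0.00416667° lat → SW at lon 31.4167°, lat 89.1917°.
Cell spans 0.00833333° lon × 0.00416667° lat.
west 31.41667, east 31.42500.

31.41667, 31.42500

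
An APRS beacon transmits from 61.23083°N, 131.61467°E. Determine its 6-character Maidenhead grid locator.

PP51tf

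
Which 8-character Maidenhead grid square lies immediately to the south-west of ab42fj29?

Longitude extended square 2; −1 → 1.
Latitude extended square 9; −1 → 8.

AB42fj18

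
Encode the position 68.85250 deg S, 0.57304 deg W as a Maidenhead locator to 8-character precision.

Add 180° to longitude and 90° to latitude: 179.42696, 21.14750.
Field: 179.42696/20 → 8 → I, 21.14750/10 → 2 → C; chars IC.
Square: 19.42696/2 → 9, 1.14750/1 → 1; chars 91.
Subsquare: 1.42696/0.0833333 → 17 → r, 0.14750/0.0416667 → 3 → d; chars rd.
Extended square: 0.01029/0.00833333 → 1, 0.02250/0.00416667 → 5; chars 15.

IC91rd15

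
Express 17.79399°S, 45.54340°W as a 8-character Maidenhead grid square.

GH72fe49

Shift to the Maidenhead origin (180°W, 90°S): lon 134.45660, lat 72.20601.
Field: lon ⌊134.45660/20⌋ = 6 → G; lat ⌊72.20601/10⌋ = 7 → H.
Square: lon ⌊14.45660/2⌋ = 7; lat ⌊2.20601/1⌋ = 2.
Subsquare: lon ⌊0.45660/0.0833333⌋ = 5 → f; lat ⌊0.20601/0.0416667⌋ = 4 → e.
Extended square: lon ⌊0.03993/0.00833333⌋ = 4; lat ⌊0.03934/0.00416667⌋ = 9.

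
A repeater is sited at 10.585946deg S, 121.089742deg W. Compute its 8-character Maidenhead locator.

CH99kj99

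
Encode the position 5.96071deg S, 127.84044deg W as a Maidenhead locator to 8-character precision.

Shift to the Maidenhead origin (180°W, 90°S): lon 52.15956, lat 84.03929.
Field: lon ⌊52.15956/20⌋ = 2 → C; lat ⌊84.03929/10⌋ = 8 → I.
Square: lon ⌊12.15956/2⌋ = 6; lat ⌊4.03929/1⌋ = 4.
Subsquare: lon ⌊0.15956/0.0833333⌋ = 1 → b; lat ⌊0.03929/0.0416667⌋ = 0 → a.
Extended square: lon ⌊0.07623/0.00833333⌋ = 9; lat ⌊0.03929/0.00416667⌋ = 9.

CI64ba99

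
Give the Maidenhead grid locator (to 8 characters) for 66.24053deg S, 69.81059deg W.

FC53cs22

Shift to the Maidenhead origin (180°W, 90°S): lon 110.18941, lat 23.75947.
Field: lon ⌊110.18941/20⌋ = 5 → F; lat ⌊23.75947/10⌋ = 2 → C.
Square: lon ⌊10.18941/2⌋ = 5; lat ⌊3.75947/1⌋ = 3.
Subsquare: lon ⌊0.18941/0.0833333⌋ = 2 → c; lat ⌊0.75947/0.0416667⌋ = 18 → s.
Extended square: lon ⌊0.02274/0.00833333⌋ = 2; lat ⌊0.00947/0.00416667⌋ = 2.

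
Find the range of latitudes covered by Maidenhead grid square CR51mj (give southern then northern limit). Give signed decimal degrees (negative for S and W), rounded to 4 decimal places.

81.3750, 81.4167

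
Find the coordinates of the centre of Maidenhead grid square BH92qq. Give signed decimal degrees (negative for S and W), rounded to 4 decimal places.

Field B=1, H=7: +1·20° lon, +7·10° lat → SW at lon -160°, lat -20°.
Square 9, 2: +9·2° lon, +2·1° lat → SW at lon -142°, lat -18°.
Subsquare q=16, q=16: +16·0.0833333° lon, +16·0.0416667° lat → SW at lon -140.667°, lat -17.3333°.
Cell spans 0.0833333° lon × 0.0416667° lat. Centre is SW corner plus half of each.
latitude -17.3125, longitude -140.6250.

-17.3125, -140.6250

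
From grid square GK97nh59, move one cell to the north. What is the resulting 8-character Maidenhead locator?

Latitude extended square 9; +1 → 10, wraps to 0, carry into subsquare.
Latitude subsquare h = 7; +1 → 8 = i.
The longitude characters are unchanged.

GK97ni50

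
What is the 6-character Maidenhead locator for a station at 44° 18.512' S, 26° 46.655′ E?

KE35jq

Add 180° to longitude and 90° to latitude: 206.7776, 45.6915.
Field: 206.7776/20 → 10 → K, 45.6915/10 → 4 → E; chars KE.
Square: 6.7776/2 → 3, 5.6915/1 → 5; chars 35.
Subsquare: 0.7776/0.0833333 → 9 → j, 0.6915/0.0416667 → 16 → q; chars jq.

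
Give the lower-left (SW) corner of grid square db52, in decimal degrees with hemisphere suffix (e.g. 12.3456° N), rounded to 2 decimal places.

78.00° S, 110.00° W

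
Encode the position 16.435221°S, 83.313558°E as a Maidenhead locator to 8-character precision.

NH13pn75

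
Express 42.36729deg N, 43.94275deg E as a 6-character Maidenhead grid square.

LN12xi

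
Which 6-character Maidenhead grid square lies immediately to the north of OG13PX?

OG14pa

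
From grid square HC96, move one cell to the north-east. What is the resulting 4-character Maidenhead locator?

IC07

Longitude square 9; +1 → 10, wraps to 0, carry into field.
Longitude field H = 7; +1 → 8 = I.
Latitude square 6; +1 → 7.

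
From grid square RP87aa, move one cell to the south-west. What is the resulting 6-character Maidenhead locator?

RP76xx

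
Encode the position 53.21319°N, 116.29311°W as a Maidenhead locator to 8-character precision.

DO13uf41

Add 180° to longitude and 90° to latitude: 63.70689, 143.21319.
Field (20°×10°, letters A–R): 63.70689/20 → 3 → D, 143.21319/10 → 14 → O; chars DO.
Square (2°×1°, digits 0–9): 3.70689/2 → 1, 3.21319/1 → 3; chars 13.
Subsquare (5′×2.5′, letters a–x): 1.70689/0.0833333 → 20 → u, 0.21319/0.0416667 → 5 → f; chars uf.
Extended square (30″×15″, digits 0–9): 0.04022/0.00833333 → 4, 0.00486/0.00416667 → 1; chars 41.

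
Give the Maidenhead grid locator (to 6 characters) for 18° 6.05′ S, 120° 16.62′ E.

PH01dv

Shift to the Maidenhead origin (180°W, 90°S): lon 300.2770, lat 71.8992.
Field (20°×10°, letters A–R): 300.2770/20 → 15 → P, 71.8992/10 → 7 → H; chars PH.
Square (2°×1°, digits 0–9): 0.2770/2 → 0, 1.8992/1 → 1; chars 01.
Subsquare (5′×2.5′, letters a–x): 0.2770/0.0833333 → 3 → d, 0.8992/0.0416667 → 21 → v; chars dv.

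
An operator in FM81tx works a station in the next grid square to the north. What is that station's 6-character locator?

Latitude subsquare x = 23; +1 → 24, wraps to 0 = a, carry into square.
Latitude square 1; +1 → 2.
The longitude characters are unchanged.

FM82ta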